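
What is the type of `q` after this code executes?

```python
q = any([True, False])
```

any() returns bool

bool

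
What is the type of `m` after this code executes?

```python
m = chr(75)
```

chr() returns str (single character)

str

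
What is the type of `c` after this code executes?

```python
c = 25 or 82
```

'or' returns the first truthy value (25, which is int)

int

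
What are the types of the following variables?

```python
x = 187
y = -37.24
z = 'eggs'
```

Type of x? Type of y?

x is int; y is float

int, float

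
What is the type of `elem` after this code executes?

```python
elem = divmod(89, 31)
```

divmod() returns a tuple (quotient, remainder)

tuple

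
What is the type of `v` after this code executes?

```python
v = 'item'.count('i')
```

str.count() returns int

int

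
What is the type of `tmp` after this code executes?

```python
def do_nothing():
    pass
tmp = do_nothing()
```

A function with no return statement returns None

NoneType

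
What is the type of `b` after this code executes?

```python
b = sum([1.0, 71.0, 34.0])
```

sum() of floats returns float

float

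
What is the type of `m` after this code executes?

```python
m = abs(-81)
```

abs() of int returns int

int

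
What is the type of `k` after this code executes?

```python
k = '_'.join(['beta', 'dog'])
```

str.join() returns str

str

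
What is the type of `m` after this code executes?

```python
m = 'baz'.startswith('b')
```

str.startswith() returns bool

bool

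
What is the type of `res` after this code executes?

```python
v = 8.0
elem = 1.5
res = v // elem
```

float // float returns float (floor division preserves float type)

float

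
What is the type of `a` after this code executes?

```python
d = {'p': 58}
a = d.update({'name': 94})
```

dict.update() returns None

NoneType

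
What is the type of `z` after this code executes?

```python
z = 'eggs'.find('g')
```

str.find() returns int (index, or -1)

int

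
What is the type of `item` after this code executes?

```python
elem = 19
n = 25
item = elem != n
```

Comparison operators return bool

bool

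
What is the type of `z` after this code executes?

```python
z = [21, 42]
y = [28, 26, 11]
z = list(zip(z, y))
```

list(zip(...)) returns a list of tuples

list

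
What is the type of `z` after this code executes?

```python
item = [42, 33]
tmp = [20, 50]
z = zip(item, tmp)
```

zip() returns a zip iterator object

zip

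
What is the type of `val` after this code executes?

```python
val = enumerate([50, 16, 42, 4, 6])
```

enumerate() returns an enumerate iterator object

enumerate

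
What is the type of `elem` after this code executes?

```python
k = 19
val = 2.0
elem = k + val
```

int + float returns float (19 + 2.0 = 21.0)

float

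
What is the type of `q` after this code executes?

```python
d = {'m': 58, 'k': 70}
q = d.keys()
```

.keys() returns a dict_keys view object

dict_keys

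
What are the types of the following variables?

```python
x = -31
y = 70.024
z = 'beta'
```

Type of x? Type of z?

x is int; z is str

int, str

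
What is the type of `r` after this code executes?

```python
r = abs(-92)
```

abs() of int returns int

int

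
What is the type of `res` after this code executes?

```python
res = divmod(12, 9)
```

divmod() returns a tuple (quotient, remainder)

tuple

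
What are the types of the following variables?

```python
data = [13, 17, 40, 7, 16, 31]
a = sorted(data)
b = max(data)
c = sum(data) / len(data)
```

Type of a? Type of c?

sorted() returns list; int / int returns float

list, float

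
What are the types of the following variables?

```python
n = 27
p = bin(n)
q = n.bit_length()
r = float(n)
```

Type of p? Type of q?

bin() returns str; int.bit_length() returns int

str, int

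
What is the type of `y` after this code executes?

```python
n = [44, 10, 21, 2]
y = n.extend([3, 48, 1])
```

list.extend() returns None

NoneType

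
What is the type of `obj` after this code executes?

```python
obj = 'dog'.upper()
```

str.upper() returns str

str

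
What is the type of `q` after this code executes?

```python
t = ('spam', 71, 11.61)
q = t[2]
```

Index 2 of tuple is 11.61 which is float

float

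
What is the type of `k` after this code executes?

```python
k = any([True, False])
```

any() returns bool

bool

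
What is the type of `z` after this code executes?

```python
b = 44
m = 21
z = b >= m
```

Comparison operators return bool

bool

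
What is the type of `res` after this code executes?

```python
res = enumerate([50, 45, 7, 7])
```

enumerate() returns an enumerate iterator object

enumerate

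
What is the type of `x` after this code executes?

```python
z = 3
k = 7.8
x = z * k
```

int * float returns float (3 * 7.8 = 23.4)

float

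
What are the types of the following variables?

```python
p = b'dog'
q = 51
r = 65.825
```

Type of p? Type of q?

p is bytes; q is int

bytes, int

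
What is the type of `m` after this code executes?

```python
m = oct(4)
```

oct() returns str representation

str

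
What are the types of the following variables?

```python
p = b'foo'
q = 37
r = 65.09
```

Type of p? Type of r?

p is bytes; r is float

bytes, float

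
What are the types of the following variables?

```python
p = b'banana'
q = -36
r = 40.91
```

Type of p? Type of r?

p is bytes; r is float

bytes, float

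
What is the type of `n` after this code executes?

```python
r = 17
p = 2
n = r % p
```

int % int returns int (17 % 2 = 1)

int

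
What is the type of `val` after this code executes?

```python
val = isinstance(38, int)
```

isinstance() returns bool

bool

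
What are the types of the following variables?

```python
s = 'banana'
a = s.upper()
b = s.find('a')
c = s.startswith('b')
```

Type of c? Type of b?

str.startswith() returns bool; str.find() returns int

bool, int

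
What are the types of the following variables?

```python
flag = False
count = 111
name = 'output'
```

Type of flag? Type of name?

flag is bool; name is str

bool, str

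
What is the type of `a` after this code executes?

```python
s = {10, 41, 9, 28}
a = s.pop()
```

Popping from a set of ints returns int

int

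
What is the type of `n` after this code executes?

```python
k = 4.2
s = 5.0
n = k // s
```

float // float returns float (floor division preserves float type)

float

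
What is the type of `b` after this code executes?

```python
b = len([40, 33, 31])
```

len() always returns int

int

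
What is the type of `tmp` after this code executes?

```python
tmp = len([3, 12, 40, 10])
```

len() always returns int

int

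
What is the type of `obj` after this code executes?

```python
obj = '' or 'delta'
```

'or' returns first truthy value ('delta', which is str)

str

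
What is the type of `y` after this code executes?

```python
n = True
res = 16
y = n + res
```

bool + int returns int (True is 1, so 1 + 16 = 17)

int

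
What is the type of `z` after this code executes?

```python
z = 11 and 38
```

'and' returns the last value when all truthy (38, which is int)

int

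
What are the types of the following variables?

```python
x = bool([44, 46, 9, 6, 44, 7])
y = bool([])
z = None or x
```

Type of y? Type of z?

bool() returns bool; None or <bool> returns the bool

bool, bool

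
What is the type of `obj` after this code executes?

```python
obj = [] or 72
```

'or' returns first truthy value (72, which is int)

int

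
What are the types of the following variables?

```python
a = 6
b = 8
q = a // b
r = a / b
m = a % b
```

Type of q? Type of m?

int // int returns int; int % int returns int

int, int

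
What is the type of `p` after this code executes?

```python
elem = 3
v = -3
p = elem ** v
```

int ** negative int returns float

float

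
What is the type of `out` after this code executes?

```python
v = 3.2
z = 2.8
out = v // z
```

float // float returns float (floor division preserves float type)

float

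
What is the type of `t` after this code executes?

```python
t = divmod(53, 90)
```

divmod() returns a tuple (quotient, remainder)

tuple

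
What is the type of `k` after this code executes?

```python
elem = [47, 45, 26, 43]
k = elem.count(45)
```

list.count() returns int

int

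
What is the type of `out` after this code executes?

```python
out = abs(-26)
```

abs() of int returns int

int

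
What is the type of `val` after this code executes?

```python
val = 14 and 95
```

'and' returns the last value when all truthy (95, which is int)

int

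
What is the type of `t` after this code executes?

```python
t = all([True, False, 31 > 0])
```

all() returns bool

bool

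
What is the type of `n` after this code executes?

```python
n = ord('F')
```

ord() returns int (Unicode code point)

int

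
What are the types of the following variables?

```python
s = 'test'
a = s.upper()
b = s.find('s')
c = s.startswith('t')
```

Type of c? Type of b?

str.startswith() returns bool; str.find() returns int

bool, int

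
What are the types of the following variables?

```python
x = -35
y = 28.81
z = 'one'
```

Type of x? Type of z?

x is int; z is str

int, str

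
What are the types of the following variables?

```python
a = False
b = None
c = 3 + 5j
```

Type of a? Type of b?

a is bool; b is NoneType

bool, NoneType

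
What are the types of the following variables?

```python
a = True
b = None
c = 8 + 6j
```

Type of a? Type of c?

a is bool; c is complex

bool, complex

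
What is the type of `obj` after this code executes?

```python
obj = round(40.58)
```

round() with no ndigits arg returns int

int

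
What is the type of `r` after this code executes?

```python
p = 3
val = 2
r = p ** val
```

int ** positive int returns int (3 ** 2 = 9)

int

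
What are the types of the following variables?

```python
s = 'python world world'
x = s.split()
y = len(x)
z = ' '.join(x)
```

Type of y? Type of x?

len() returns int; str.split() returns list

int, list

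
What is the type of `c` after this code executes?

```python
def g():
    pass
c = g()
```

A function with no return statement returns None

NoneType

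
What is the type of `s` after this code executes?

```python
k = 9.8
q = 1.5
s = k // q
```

float // float returns float (floor division preserves float type)

float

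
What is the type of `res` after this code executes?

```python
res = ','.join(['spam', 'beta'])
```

str.join() returns str

str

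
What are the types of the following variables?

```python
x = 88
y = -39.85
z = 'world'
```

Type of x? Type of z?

x is int; z is str

int, str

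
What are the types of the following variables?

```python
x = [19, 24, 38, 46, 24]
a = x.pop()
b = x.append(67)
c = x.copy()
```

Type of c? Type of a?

list.copy() returns list; list.pop() returns the element (int)

list, int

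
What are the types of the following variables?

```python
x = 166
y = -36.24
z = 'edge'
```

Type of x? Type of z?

x is int; z is str

int, str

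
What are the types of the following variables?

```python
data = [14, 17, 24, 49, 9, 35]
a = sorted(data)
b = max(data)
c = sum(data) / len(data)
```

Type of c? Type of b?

int / int returns float; max of ints returns int

float, int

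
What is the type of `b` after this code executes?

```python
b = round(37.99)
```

round() with no ndigits arg returns int

int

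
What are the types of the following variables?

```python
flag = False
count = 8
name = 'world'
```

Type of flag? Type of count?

flag is bool; count is int

bool, int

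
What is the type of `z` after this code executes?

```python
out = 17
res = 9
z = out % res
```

int % int returns int (17 % 9 = 8)

int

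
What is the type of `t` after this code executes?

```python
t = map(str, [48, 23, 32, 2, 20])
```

map() returns a map iterator object

map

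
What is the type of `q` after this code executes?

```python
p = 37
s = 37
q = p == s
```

Equality comparison returns bool

bool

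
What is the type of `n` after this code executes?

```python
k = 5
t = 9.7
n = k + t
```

int + float returns float (5 + 9.7 = 14.7)

float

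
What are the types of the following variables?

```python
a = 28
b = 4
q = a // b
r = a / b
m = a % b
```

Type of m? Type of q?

int % int returns int; int // int returns int

int, int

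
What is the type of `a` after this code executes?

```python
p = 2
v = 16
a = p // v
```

int // int returns int (2 // 16 = 0)

int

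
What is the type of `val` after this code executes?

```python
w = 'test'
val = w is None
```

'is' comparison returns bool

bool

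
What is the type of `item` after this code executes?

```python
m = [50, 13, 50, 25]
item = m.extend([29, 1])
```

list.extend() returns None

NoneType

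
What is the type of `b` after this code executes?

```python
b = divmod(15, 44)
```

divmod() returns a tuple (quotient, remainder)

tuple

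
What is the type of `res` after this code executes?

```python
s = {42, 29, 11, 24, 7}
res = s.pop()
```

Popping from a set of ints returns int

int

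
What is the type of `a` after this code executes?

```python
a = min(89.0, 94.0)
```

min() of floats returns float

float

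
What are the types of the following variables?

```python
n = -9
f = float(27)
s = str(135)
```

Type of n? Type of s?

n is int; s is str

int, str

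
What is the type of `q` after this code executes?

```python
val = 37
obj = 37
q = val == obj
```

Equality comparison returns bool

bool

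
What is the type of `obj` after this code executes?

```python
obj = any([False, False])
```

any() returns bool

bool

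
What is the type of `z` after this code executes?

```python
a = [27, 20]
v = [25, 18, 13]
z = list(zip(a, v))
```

list(zip(...)) returns a list of tuples

list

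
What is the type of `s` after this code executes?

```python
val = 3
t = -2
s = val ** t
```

int ** negative int returns float

float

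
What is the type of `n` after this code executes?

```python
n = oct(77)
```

oct() returns str representation

str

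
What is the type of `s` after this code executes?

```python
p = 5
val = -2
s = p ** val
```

int ** negative int returns float

float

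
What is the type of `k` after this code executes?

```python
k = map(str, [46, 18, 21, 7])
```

map() returns a map iterator object

map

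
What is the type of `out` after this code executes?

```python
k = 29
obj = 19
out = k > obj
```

Comparison operators return bool

bool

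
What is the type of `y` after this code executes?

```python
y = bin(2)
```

bin() returns str representation

str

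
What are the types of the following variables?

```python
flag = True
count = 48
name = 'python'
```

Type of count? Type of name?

count is int; name is str

int, str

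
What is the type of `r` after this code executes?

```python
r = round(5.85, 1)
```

round() with ndigits arg returns float

float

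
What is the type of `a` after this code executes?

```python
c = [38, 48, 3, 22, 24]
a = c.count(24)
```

list.count() returns int

int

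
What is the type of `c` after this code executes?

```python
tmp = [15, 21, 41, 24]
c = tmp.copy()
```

list.copy() returns list

list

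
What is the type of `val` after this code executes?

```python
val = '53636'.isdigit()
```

str.isdigit() returns bool

bool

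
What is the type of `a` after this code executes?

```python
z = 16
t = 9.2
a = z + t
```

int + float returns float (16 + 9.2 = 25.2)

float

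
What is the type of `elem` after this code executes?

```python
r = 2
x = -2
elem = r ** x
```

int ** negative int returns float

float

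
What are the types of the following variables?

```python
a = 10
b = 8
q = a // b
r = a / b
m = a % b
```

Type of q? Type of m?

int // int returns int; int % int returns int

int, int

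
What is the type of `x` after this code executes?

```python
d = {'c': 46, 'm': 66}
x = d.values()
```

.values() returns a dict_values view object

dict_values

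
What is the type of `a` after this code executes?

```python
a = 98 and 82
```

'and' returns the last value when all truthy (82, which is int)

int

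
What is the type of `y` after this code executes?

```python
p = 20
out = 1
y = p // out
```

int // int returns int (20 // 1 = 20)

int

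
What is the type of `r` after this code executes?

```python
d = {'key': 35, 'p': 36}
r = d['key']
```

Accessing dict[str, int] with key 'key' returns int value 35

int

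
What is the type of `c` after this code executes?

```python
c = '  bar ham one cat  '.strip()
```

str.strip() returns str

str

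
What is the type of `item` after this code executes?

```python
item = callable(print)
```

callable() returns bool

bool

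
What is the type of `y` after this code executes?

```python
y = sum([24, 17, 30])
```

sum() of ints returns int

int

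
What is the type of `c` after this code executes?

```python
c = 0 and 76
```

'and' returns the first falsy value (0, which is int)

int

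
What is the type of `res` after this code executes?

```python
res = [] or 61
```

'or' returns first truthy value (61, which is int)

int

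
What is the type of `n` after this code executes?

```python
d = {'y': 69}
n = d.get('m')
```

dict.get() returns None when key 'm' is not found and no default given

NoneType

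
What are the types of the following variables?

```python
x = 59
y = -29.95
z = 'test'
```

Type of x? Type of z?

x is int; z is str

int, str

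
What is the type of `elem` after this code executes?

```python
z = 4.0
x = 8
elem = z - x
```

float - int returns float (4.0 - 8 = -4.0)

float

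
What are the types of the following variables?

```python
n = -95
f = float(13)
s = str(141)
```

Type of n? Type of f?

n is int; f is float

int, float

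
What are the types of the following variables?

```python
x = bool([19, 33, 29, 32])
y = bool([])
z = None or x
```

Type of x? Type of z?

bool() returns bool; None or <bool> returns the bool

bool, bool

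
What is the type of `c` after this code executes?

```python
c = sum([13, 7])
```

sum() of ints returns int

int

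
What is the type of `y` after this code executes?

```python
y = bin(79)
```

bin() returns str representation

str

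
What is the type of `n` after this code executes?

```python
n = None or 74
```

'or' with None returns the other value (74, int)

int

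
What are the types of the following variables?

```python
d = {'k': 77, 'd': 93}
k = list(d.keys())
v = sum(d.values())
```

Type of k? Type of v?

list(...) returns list; sum of int values returns int

list, int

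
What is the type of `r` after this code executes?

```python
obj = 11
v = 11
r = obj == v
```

Equality comparison returns bool

bool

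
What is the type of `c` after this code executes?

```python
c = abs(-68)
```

abs() of int returns int

int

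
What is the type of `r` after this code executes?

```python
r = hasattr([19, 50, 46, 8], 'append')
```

hasattr() returns bool

bool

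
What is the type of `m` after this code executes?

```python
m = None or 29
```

'or' with None returns the other value (29, int)

int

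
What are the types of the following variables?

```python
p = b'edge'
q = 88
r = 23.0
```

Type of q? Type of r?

q is int; r is float

int, float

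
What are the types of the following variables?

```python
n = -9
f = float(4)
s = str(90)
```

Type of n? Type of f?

n is int; f is float

int, float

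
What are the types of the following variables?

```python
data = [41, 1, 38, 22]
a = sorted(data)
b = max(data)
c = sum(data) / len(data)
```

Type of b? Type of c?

max of ints returns int; int / int returns float

int, float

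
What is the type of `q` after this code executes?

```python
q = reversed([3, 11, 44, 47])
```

reversed() on a list returns a list_reverseiterator

list_reverseiterator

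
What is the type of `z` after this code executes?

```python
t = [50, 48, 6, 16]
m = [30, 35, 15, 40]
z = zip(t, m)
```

zip() returns a zip iterator object

zip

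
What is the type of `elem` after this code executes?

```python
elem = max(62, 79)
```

max() of ints returns int

int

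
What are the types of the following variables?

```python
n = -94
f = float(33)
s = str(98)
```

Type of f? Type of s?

f is float; s is str

float, str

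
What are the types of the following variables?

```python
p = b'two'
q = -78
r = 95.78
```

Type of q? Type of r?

q is int; r is float

int, float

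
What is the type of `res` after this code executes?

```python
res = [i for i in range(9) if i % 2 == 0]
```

A list comprehension [...] produces a list

list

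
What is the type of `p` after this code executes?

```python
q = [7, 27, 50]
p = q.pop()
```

list.pop() returns the popped element (int here)

int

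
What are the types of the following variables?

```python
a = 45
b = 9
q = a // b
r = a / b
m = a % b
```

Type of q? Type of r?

int // int returns int; int / int returns float

int, float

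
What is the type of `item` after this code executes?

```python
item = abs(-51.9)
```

abs() of float returns float

float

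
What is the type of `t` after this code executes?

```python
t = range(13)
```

range() returns a range object

range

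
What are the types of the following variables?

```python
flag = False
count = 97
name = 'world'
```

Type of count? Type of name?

count is int; name is str

int, str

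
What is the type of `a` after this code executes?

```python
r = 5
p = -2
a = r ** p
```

int ** negative int returns float

float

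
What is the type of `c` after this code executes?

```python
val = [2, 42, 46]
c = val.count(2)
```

list.count() returns int

int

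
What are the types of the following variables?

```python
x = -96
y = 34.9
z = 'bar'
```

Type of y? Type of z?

y is float; z is str

float, str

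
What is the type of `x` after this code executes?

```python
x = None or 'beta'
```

'or' with None returns the other value ('beta', str)

str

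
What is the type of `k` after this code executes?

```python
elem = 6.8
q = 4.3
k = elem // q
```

float // float returns float (floor division preserves float type)

float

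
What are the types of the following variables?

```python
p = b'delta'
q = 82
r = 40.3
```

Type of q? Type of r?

q is int; r is float

int, float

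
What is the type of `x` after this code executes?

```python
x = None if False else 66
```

Ternary: condition is False, else branch (66) taken → int

int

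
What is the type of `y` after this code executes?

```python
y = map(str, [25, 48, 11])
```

map() returns a map iterator object

map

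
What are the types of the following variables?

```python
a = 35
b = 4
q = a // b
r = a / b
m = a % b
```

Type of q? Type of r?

int // int returns int; int / int returns float

int, float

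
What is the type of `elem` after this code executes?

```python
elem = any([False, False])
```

any() returns bool

bool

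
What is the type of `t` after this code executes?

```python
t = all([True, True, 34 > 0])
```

all() returns bool

bool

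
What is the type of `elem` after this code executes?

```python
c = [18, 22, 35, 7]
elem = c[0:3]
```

Slicing a list always returns a list

list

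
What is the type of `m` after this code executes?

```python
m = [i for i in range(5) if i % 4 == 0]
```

A list comprehension [...] produces a list

list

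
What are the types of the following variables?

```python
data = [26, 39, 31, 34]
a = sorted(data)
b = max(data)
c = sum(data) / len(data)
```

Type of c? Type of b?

int / int returns float; max of ints returns int

float, int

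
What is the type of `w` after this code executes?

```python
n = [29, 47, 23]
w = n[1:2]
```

Slicing a list always returns a list

list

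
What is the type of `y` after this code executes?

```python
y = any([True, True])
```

any() returns bool

bool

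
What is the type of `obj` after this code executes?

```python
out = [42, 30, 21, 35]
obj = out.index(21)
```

list.index() returns int

int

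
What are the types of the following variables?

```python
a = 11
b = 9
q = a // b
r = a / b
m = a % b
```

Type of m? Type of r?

int % int returns int; int / int returns float

int, float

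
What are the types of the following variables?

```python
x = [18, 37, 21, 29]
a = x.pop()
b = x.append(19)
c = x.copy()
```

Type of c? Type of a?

list.copy() returns list; list.pop() returns the element (int)

list, int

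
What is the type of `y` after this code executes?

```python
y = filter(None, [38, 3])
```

filter() returns a filter iterator object

filter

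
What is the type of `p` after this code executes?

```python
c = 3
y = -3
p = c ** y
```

int ** negative int returns float

float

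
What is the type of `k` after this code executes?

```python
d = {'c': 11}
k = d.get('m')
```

dict.get() returns None when key 'm' is not found and no default given

NoneType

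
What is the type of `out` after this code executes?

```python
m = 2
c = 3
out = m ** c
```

int ** positive int returns int (2 ** 3 = 8)

int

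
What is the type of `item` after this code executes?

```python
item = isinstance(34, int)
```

isinstance() returns bool

bool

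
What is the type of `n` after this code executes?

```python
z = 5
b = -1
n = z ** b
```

int ** negative int returns float

float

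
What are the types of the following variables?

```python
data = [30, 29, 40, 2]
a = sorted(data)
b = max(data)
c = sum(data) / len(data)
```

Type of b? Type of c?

max of ints returns int; int / int returns float

int, float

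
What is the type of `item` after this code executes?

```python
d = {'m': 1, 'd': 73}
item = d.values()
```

.values() returns a dict_values view object

dict_values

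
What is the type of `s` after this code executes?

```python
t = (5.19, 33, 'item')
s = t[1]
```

Index 1 of tuple is 33 which is int

int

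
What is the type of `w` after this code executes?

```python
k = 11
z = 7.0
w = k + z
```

int + float returns float (11 + 7.0 = 18.0)

float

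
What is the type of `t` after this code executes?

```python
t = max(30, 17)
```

max() of ints returns int

int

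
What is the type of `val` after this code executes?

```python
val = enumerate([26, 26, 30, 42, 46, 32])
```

enumerate() returns an enumerate iterator object

enumerate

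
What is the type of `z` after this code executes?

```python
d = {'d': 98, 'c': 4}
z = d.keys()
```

.keys() returns a dict_keys view object

dict_keys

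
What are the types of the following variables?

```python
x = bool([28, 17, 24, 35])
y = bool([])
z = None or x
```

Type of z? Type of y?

None or <bool> returns the bool; bool() returns bool

bool, bool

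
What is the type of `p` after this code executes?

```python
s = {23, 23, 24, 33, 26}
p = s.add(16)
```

set.add() returns None (mutates in place)

NoneType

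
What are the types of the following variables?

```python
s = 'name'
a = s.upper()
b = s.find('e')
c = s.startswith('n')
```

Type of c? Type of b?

str.startswith() returns bool; str.find() returns int

bool, int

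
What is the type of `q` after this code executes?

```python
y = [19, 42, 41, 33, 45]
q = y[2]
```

Indexing a list of ints returns int (y[2] = 41)

int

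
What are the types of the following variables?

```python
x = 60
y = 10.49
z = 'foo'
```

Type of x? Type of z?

x is int; z is str

int, str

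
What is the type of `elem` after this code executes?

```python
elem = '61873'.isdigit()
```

str.isdigit() returns bool

bool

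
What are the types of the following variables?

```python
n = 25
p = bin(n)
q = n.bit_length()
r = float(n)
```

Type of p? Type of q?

bin() returns str; int.bit_length() returns int

str, int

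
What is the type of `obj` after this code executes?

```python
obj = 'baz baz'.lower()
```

str.lower() returns str

str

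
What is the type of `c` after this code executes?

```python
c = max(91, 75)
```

max() of ints returns int

int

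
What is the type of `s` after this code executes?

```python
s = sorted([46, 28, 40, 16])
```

sorted() always returns list

list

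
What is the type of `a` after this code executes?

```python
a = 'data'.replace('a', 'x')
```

str.replace() returns str

str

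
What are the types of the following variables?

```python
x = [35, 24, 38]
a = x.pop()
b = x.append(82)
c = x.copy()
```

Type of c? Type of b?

list.copy() returns list; list.append() returns None

list, NoneType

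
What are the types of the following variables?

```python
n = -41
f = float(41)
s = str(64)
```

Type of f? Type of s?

f is float; s is str

float, str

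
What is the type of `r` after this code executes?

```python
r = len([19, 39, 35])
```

len() always returns int

int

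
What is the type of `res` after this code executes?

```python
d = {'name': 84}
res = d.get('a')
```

dict.get() returns None when key 'a' is not found and no default given

NoneType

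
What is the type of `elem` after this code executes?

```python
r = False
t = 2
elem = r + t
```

bool + int returns int (False is 0, so 0 + 2 = 2)

int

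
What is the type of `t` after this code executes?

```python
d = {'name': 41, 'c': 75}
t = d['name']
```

Accessing dict[str, int] with key 'name' returns int value 41

int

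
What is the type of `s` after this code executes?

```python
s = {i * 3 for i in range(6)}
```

A set comprehension {expr for x in iterable} produces a set

set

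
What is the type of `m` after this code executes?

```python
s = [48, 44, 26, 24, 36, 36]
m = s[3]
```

Indexing a list of ints returns int (s[3] = 24)

int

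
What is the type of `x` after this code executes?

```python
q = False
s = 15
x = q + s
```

bool + int returns int (False is 0, so 0 + 15 = 15)

int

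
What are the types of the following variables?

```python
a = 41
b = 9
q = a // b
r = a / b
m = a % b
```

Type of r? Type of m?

int / int returns float; int % int returns int

float, int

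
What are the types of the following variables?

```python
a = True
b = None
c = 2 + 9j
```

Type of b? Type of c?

b is NoneType; c is complex

NoneType, complex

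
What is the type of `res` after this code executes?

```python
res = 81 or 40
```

'or' returns the first truthy value (81, which is int)

int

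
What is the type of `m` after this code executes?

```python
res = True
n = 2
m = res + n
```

bool + int returns int (True is 1, so 1 + 2 = 3)

int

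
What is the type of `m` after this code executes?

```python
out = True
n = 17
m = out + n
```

bool + int returns int (True is 1, so 1 + 17 = 18)

int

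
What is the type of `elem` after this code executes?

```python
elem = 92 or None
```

'or' returns first truthy value (92, int)

int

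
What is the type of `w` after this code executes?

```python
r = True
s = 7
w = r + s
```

bool + int returns int (True is 1, so 1 + 7 = 8)

int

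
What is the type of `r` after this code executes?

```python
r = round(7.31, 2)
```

round() with ndigits arg returns float

float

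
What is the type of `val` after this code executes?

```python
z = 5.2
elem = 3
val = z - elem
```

float - int returns float (5.2 - 3 = 2.2)

float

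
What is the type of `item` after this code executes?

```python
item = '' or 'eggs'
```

'or' returns first truthy value ('eggs', which is str)

str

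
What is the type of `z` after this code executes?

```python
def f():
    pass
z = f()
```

A function with no return statement returns None

NoneType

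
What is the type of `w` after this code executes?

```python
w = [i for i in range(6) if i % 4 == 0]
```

A list comprehension [...] produces a list

list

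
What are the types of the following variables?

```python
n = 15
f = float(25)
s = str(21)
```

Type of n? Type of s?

n is int; s is str

int, str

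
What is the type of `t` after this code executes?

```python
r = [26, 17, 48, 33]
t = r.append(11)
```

list.append() returns None (mutates in place)

NoneType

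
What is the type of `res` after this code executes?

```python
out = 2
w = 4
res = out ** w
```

int ** positive int returns int (2 ** 4 = 16)

int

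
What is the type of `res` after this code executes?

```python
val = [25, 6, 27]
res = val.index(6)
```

list.index() returns int

int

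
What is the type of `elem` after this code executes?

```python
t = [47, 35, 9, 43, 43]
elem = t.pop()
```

list.pop() returns the popped element (int here)

int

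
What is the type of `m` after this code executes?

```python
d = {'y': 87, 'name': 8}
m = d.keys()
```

.keys() returns a dict_keys view object

dict_keys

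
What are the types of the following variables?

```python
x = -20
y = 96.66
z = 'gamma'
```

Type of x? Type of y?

x is int; y is float

int, float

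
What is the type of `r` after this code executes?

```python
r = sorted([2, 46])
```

sorted() always returns list

list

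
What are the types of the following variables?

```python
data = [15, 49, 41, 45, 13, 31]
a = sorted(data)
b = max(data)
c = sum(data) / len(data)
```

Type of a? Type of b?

sorted() returns list; max of ints returns int

list, int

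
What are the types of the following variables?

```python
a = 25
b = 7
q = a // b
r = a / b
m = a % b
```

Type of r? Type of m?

int / int returns float; int % int returns int

float, int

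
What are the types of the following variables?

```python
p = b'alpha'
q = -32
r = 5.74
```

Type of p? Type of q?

p is bytes; q is int

bytes, int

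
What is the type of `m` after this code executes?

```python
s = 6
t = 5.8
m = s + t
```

int + float returns float (6 + 5.8 = 11.8)

float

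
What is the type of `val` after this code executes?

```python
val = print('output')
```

print() returns None

NoneType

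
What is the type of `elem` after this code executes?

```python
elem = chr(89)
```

chr() returns str (single character)

str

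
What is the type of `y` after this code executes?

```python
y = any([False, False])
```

any() returns bool

bool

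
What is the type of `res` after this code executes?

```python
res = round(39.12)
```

round() with no ndigits arg returns int

int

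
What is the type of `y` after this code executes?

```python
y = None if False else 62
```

Ternary: condition is False, else branch (62) taken → int

int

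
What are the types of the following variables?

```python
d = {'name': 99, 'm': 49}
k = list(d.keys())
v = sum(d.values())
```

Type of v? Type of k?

sum of int values returns int; list(...) returns list

int, list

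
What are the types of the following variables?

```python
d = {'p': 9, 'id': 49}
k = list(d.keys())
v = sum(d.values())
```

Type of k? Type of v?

list(...) returns list; sum of int values returns int

list, int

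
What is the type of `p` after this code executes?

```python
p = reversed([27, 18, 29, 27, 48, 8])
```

reversed() on a list returns a list_reverseiterator

list_reverseiterator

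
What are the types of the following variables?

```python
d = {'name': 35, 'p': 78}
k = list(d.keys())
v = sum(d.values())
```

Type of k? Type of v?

list(...) returns list; sum of int values returns int

list, int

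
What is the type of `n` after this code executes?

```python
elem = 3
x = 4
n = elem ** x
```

int ** positive int returns int (3 ** 4 = 81)

int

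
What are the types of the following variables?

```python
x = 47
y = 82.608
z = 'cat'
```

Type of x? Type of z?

x is int; z is str

int, str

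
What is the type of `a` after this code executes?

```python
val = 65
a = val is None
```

'is' comparison returns bool

bool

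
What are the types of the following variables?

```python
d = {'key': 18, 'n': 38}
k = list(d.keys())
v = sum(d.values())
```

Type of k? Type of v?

list(...) returns list; sum of int values returns int

list, int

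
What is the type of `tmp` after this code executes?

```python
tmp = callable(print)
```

callable() returns bool

bool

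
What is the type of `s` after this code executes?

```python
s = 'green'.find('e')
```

str.find() returns int (index, or -1)

int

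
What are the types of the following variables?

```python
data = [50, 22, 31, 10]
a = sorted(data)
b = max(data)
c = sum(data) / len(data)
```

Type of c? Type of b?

int / int returns float; max of ints returns int

float, int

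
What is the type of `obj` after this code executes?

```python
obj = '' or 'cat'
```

'or' returns first truthy value ('cat', which is str)

str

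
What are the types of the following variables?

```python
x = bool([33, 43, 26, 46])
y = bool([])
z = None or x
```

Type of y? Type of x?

bool() returns bool; bool() returns bool

bool, bool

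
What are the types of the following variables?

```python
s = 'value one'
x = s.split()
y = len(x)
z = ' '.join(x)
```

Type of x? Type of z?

str.split() returns list; str.join() returns str

list, str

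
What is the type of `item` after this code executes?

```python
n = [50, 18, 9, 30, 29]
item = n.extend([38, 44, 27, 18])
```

list.extend() returns None

NoneType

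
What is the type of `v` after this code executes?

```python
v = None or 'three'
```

'or' with None returns the other value ('three', str)

str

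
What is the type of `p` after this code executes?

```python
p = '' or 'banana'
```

'or' returns first truthy value ('banana', which is str)

str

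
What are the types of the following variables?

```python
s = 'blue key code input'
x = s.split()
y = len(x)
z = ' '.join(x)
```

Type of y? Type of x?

len() returns int; str.split() returns list

int, list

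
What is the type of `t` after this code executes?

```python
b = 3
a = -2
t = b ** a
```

int ** negative int returns float

float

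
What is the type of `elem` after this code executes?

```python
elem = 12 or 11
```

'or' returns the first truthy value (12, which is int)

int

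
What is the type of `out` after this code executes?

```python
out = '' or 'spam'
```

'or' returns first truthy value ('spam', which is str)

str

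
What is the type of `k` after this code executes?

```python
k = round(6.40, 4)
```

round() with ndigits arg returns float

float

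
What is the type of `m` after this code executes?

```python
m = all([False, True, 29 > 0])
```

all() returns bool

bool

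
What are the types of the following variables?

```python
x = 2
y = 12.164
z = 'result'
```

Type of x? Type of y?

x is int; y is float

int, float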